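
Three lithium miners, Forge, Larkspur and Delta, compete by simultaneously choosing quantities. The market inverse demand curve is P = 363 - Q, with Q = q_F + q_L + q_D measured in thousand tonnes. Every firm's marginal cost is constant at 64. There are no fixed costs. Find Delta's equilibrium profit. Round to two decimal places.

Each firm earns π_i = (363 - Q)q_i - 64q_i.
Setting ∂π_i/∂q_i = 0 with rivals' quantities fixed: 299 - 2q_i - Σ_{j≠i} q_j = 0.
By symmetry each firm produces the same amount; substituting Σ_{j≠i} q_j = 2q_i yields q_i = 299/4.
Price P = 363 - 897/4 = 555/4.
Delta's profit: (555/4 - 64)·(299/4) = 5587.5625.

5587.56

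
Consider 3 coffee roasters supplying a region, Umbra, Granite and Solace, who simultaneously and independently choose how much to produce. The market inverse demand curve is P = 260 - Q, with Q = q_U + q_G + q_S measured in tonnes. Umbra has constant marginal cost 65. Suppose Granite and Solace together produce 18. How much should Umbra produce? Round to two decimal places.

88.50

With rivals' combined output fixed at 18, Umbra's profit is π_U = (260 - 18 - q_U)q_U - (65q_U) = (242 - q_U)q_U - (65q_U).
∂π_U/∂q_U = 177 - 2q_U = 0, so q_U = 177/2.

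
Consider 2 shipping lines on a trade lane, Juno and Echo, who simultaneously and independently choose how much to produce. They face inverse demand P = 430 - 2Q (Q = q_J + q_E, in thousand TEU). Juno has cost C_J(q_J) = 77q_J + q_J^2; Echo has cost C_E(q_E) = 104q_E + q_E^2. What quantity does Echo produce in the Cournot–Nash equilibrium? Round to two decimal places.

Juno's profit: π_J = (430 - 2Q)q_J - (77q_J + q_J²). Setting ∂π_J/∂q_J = 0: 353 - 6q_J - 2(q_E) = 0.
Echo's profit: π_E = (430 - 2Q)q_E - (104q_E + q_E²). Setting ∂π_E/∂q_E = 0: 326 - 6q_E - 2(q_J) = 0.
So q_J = (353 - 2q_E)/6 and q_E = (326 - 2q_J)/6.
Substituting one into the other gives q_J = 733/16 and q_E = 625/16.

39.06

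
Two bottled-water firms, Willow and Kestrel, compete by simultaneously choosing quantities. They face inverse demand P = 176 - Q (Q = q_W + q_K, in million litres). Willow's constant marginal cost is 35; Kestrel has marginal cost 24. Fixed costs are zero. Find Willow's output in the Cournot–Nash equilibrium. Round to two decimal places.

43.33

Willow's profit: π_W = (176 - Q)q_W - (35q_W). Setting ∂π_W/∂q_W = 0: 141 - 2q_W - (q_K) = 0.
Kestrel's profit: π_K = (176 - Q)q_K - (24q_K). Setting ∂π_K/∂q_K = 0: 152 - 2q_K - (q_W) = 0.
Rearranging gives the reaction functions q_W = (141 - q_K)/2 and q_K = (152 - q_W)/2.
Substituting one into the other gives q_W = 130/3 and q_K = 163/3.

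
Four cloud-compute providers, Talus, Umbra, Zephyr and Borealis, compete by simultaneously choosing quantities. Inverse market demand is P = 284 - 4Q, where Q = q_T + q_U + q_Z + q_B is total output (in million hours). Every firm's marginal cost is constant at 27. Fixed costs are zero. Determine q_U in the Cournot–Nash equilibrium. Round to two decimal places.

A representative firm's profit is π_i = q_i(284 - 4Q) - 27q_i.
First-order condition (treating rivals' output as given): 257 - 8q_i - 4·Σ_{j≠i} q_j = 0.
By symmetry each firm produces the same amount; substituting Σ_{j≠i} q_j = 3q_i yields q_i = 257/20.

12.85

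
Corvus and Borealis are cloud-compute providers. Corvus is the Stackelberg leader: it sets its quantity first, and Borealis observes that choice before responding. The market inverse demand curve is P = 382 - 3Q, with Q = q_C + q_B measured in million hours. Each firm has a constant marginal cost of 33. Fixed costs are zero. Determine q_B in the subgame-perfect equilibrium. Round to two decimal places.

Solve by backward induction. Given q_C, the follower Borealis maximises π_B = (382 - 3q_C - 3q_B)q_B - 33q_B.
Setting the follower's marginal profit to zero, 349 - 3q_C - 6q_B = 0, i.e. q_B = (349 - 3q_C)/6.
Corvus substitutes q_B(q_C) into its own profit: π_C = q_C(382 - 3q_C - (349 - 3q_C)/2) - 33q_C = (415/2 - (3/2)q_C)q_C - 33q_C.
Maximising: ∂π_C/∂q_C = 349/2 - 3q_C = 0, giving q_C = 349/6.
Then q_B = (349 - 3·(349/6))/6 = 349/12.

29.08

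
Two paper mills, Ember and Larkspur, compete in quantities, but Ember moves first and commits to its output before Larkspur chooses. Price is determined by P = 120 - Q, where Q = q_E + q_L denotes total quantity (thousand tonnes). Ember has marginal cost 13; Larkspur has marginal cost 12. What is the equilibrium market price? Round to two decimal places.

Solve by backward induction. Given q_E, the follower Larkspur maximises π_L = (120 - q_E - q_L)q_L - 12q_L.
Setting the follower's marginal profit to zero, 108 - q_E - 2q_L = 0, i.e. q_L = (108 - q_E)/2.
The leader anticipates this reaction. Substituting into P = 120 - Q gives P = 66 - (1/2)q_E, so π_E = (66 - (1/2)q_E)q_E - 13q_E.
Leader FOC: 53 - q_E = 0, so q_E = 53.
Then q_L = (108 - 53)/2 = 55/2.
Total output Q = 161/2, so price P = 120 - 161/2 = 79/2.

39.50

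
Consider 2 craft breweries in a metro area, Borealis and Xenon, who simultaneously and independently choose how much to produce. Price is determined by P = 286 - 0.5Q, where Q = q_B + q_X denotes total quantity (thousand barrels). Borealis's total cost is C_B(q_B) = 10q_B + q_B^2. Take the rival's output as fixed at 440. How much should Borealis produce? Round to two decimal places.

With the rival's output fixed at 440, Borealis's profit is π_B = (286 - (1/2)·440 - (1/2)q_B)q_B - (10q_B + q_B²) = (66 - (1/2)q_B)q_B - (10q_B + q_B²).
∂π_B/∂q_B = 56 - 3q_B = 0, so q_B = 56/3.

18.67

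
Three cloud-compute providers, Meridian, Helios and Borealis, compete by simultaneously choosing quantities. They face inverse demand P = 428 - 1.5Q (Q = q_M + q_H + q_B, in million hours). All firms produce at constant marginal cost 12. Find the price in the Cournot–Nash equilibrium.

Each firm earns π_i = (428 - 1.5Q)q_i - 12q_i.
Setting ∂π_i/∂q_i = 0 with rivals' quantities fixed: 416 - 3q_i - (3/2)·Σ_{j≠i} q_j = 0.
By symmetry each firm produces the same amount; substituting Σ_{j≠i} q_j = 2q_i yields q_i = 416/6 = 208/3.
Total output Q = 208, so price P = 428 - (3/2)·208 = 116.

116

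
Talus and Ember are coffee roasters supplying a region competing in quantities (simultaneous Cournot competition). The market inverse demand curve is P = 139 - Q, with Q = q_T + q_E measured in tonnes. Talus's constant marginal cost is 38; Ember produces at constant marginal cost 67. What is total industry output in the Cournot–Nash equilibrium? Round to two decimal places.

57.67

Talus's profit: π_T = (139 - Q)q_T - (38q_T). Setting ∂π_T/∂q_T = 0: 101 - 2q_T - (q_E) = 0.
Ember's first-order condition: 72 - 2q_E - (q_T) = 0.
So q_T = (101 - q_E)/2 and q_E = (72 - q_T)/2.
Substituting one into the other gives q_T = 130/3 and q_E = 43/3.
Total output Q = 130/3 + 43/3 = 173/3.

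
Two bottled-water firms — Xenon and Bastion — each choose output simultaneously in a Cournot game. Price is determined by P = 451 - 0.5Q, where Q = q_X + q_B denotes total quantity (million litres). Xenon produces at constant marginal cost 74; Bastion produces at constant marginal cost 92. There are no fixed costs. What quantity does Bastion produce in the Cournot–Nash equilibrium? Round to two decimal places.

227.33

Xenon's profit: π_X = (451 - 0.5Q)q_X - (74q_X). Setting ∂π_X/∂q_X = 0: 377 - q_X - (1/2)(q_B) = 0.
Bastion's profit: π_B = (451 - 0.5Q)q_B - (92q_B). Setting ∂π_B/∂q_B = 0: 359 - q_B - (1/2)(q_X) = 0.
So q_X = (377 - (1/2)q_B) and q_B = (359 - (1/2)q_X).
Substituting one into the other gives q_X = 790/3 and q_B = 682/3.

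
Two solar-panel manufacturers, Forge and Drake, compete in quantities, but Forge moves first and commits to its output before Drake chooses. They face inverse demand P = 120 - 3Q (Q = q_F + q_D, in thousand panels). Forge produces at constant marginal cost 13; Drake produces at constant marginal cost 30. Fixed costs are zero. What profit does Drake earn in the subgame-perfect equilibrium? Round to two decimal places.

The follower Drake best-responds to any q_F: π_D = (120 - 3Q)q_D - 30q_D.
Follower FOC: 90 - 3q_F - 6q_D = 0, so q_D(q_F) = (90 - 3q_F)/6.
The leader anticipates this reaction. Substituting into P = 120 - 3Q gives P = 75 - (3/2)q_F, so π_F = (75 - (3/2)q_F)q_F - 13q_F.
Leader FOC: 62 - 3q_F = 0, so q_F = 62/3.
Then q_D = (90 - 3·(62/3))/6 = 14/3.
Price P = 120 - 3·(76/3) = 44.
Drake's profit: (44 - 30)·(14/3) = 196/3.

65.33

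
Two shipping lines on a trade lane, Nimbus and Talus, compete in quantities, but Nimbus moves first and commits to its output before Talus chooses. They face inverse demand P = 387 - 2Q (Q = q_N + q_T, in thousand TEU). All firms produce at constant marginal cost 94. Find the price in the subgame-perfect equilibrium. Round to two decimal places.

Solve by backward induction. Given q_N, the follower Talus maximises π_T = (387 - 2q_N - 2q_T)q_T - 94q_T.
Setting the follower's marginal profit to zero, 293 - 2q_N - 4q_T = 0, i.e. q_T = (293 - 2q_N)/4.
Nimbus substitutes q_T(q_N) into its own profit: π_N = q_N(387 - 2q_N - (293 - 2q_N)/2) - 94q_N = (481/2 - q_N)q_N - 94q_N.
Leader FOC: 293/2 - 2q_N = 0, so q_N = 293/4.
Then q_T = (293 - 2·(293/4))/4 = 293/8.
Total output Q = 879/8, so price P = 387 - 2·(879/8) = 669/4.

167.25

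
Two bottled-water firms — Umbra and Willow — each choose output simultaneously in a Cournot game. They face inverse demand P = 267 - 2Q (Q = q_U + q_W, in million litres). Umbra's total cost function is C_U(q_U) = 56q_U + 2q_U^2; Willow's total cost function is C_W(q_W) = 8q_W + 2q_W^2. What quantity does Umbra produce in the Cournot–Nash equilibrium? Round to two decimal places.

19.50

Umbra's profit: π_U = (267 - 2Q)q_U - (56q_U + 2q_U²). Setting ∂π_U/∂q_U = 0: 211 - 8q_U - 2(q_W) = 0.
Willow's first-order condition: 259 - 8q_W - 2(q_U) = 0.
So q_U = (211 - 2q_W)/8 and q_W = (259 - 2q_U)/8.
Substituting one into the other gives q_U = 39/2 and q_W = 55/2.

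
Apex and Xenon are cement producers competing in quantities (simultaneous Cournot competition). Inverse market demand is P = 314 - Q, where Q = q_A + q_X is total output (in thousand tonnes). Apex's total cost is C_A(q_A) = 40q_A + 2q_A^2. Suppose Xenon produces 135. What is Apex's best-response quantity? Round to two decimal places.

With the rival's output fixed at 135, Apex's profit is π_A = (314 - 135 - q_A)q_A - (40q_A + 2q_A²) = (179 - q_A)q_A - (40q_A + 2q_A²).
∂π_A/∂q_A = 139 - 6q_A = 0, so q_A = 139/6.

23.17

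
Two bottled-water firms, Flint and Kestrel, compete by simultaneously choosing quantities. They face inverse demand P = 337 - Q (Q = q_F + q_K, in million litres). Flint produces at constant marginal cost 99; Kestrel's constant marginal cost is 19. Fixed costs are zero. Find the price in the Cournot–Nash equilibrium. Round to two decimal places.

Flint's profit: π_F = (337 - Q)q_F - (99q_F). Setting ∂π_F/∂q_F = 0: 238 - 2q_F - (q_K) = 0.
Kestrel's profit: π_K = (337 - Q)q_K - (19q_K). Setting ∂π_K/∂q_K = 0: 318 - 2q_K - (q_F) = 0.
Best responses: q_F = (238 - q_K)/2, q_K = (318 - q_F)/2.
Substituting one into the other gives q_F = 158/3 and q_K = 398/3.
Total output Q = 556/3, so price P = 337 - 556/3 = 455/3.

151.67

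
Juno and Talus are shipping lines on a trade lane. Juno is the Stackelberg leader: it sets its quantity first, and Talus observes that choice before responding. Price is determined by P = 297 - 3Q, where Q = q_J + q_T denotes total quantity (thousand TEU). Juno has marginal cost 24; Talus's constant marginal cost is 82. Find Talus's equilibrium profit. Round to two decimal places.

204.19

Solve by backward induction. Given q_J, the follower Talus maximises π_T = (297 - 3q_J - 3q_T)q_T - 82q_T.
∂π_T/∂q_T = 215 - 3q_J - 6q_T = 0 gives the reaction function q_T = (215 - 3q_J)/6.
Juno substitutes q_T(q_J) into its own profit: π_J = q_J(297 - 3q_J - (215 - 3q_J)/2) - 24q_J = (379/2 - (3/2)q_J)q_J - 24q_J.
The leader's first-order condition 331/2 - 3q_J = 0 yields q_J = 331/6.
Then q_T = (215 - 3·(331/6))/6 = 33/4.
Price P = 297 - 3·(761/12) = 427/4.
Talus's profit: (427/4 - 82)·(33/4) = 204.1875.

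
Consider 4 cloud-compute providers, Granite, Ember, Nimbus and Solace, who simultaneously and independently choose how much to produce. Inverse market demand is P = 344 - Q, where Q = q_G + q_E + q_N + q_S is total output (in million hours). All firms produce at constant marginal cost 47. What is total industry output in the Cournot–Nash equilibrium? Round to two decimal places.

A representative firm's profit is π_i = q_i(344 - Q) - 47q_i.
Setting ∂π_i/∂q_i = 0 with rivals' quantities fixed: 297 - 2q_i - Σ_{j≠i} q_j = 0.
By symmetry each firm produces the same amount; substituting Σ_{j≠i} q_j = 3q_i yields q_i = 297/5.
Total output Q = 297/5 + 297/5 + 297/5 + 297/5 = 1188/5.

237.60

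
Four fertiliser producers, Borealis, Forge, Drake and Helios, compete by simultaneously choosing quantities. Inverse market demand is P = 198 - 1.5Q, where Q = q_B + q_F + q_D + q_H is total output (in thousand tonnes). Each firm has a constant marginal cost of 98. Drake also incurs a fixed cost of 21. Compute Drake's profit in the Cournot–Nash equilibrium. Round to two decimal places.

Each firm earns π_i = (198 - 1.5Q)q_i - 98q_i.
First-order condition (treating rivals' output as given): 100 - 3q_i - (3/2)·Σ_{j≠i} q_j = 0.
By symmetry each firm produces the same amount; substituting Σ_{j≠i} q_j = 3q_i yields q_i = 100/(15/2) = 40/3.
Price P = 198 - (3/2)·(160/3) = 118.
Drake's profit: (118 - 98)·(40/3) - 21 = 737/3.

245.67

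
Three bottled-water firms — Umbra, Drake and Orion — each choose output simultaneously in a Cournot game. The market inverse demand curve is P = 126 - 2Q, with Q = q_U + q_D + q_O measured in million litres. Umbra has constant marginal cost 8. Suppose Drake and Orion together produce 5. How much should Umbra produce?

27

With rivals' combined output fixed at 5, Umbra's profit is π_U = (126 - 2·5 - 2q_U)q_U - (8q_U) = (116 - 2q_U)q_U - (8q_U).
∂π_U/∂q_U = 108 - 4q_U = 0, so q_U = 27.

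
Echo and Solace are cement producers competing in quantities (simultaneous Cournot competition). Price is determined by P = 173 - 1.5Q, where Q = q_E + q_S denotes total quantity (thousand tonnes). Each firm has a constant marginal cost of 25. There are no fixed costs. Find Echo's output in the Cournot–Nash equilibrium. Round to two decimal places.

A representative firm's profit is π_i = q_i(173 - 1.5Q) - 25q_i.
Setting ∂π_i/∂q_i = 0 with rivals' quantities fixed: 148 - 3q_i - (3/2)q_j = 0.
By symmetry each firm produces the same amount; substituting q_j = q_i yields q_i = 148/(9/2) = 296/9.

32.89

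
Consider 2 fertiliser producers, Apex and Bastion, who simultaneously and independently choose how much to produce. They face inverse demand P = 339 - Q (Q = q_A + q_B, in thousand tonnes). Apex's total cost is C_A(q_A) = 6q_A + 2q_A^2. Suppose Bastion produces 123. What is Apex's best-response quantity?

35

With the rival's output fixed at 123, Apex's profit is π_A = (339 - 123 - q_A)q_A - (6q_A + 2q_A²) = (216 - q_A)q_A - (6q_A + 2q_A²).
∂π_A/∂q_A = 210 - 6q_A = 0, so q_A = 35.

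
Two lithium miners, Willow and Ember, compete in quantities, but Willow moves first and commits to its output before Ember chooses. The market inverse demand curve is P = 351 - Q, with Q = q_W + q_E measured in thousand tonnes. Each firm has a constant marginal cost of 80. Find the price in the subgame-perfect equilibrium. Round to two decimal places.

147.75

The follower Ember best-responds to any q_W: π_E = (351 - Q)q_E - 80q_E.
Follower FOC: 271 - q_W - 2q_E = 0, so q_E(q_W) = (271 - q_W)/2.
Willow substitutes q_E(q_W) into its own profit: π_W = q_W(351 - q_W - (271 - q_W)/2) - 80q_W = (431/2 - (1/2)q_W)q_W - 80q_W.
Maximising: ∂π_W/∂q_W = 271/2 - q_W = 0, giving q_W = 271/2.
Then q_E = (271 - 271/2)/2 = 271/4.
Total output Q = 813/4, so price P = 351 - 813/4 = 591/4.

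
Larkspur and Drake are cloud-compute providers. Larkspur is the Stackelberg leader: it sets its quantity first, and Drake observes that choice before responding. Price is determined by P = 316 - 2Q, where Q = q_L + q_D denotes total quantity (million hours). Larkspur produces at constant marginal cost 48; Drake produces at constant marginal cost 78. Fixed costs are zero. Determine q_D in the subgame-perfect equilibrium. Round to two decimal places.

22.25

Solve by backward induction. Given q_L, the follower Drake maximises π_D = (316 - 2q_L - 2q_D)q_D - 78q_D.
Follower FOC: 238 - 2q_L - 4q_D = 0, so q_D(q_L) = (238 - 2q_L)/4.
The leader anticipates this reaction. Substituting into P = 316 - 2Q gives P = 197 - q_L, so π_L = (197 - q_L)q_L - 48q_L.
Leader FOC: 149 - 2q_L = 0, so q_L = 149/2.
Then q_D = (238 - 2·(149/2))/4 = 89/4.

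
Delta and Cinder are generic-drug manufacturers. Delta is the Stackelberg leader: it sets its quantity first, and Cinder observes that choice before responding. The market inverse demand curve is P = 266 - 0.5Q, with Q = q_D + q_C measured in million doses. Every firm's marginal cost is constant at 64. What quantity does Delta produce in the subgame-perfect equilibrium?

202

Solve by backward induction. Given q_D, the follower Cinder maximises π_C = (266 - (1/2)q_D - (1/2)q_C)q_C - 64q_C.
∂π_C/∂q_C = 202 - (1/2)q_D - q_C = 0 gives the reaction function q_C = (202 - (1/2)q_D).
The leader anticipates this reaction. Substituting into P = 266 - 0.5Q gives P = 165 - (1/4)q_D, so π_D = (165 - (1/4)q_D)q_D - 64q_D.
Maximising: ∂π_D/∂q_D = 101 - (1/2)q_D = 0, giving q_D = 202.
Then q_C = (202 - (1/2)·202) = 101.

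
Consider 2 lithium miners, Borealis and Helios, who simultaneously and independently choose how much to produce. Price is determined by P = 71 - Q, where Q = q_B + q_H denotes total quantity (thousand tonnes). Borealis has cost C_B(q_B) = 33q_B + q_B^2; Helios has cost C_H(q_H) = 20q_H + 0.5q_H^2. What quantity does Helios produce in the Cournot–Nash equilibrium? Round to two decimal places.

Borealis's profit: π_B = (71 - Q)q_B - (33q_B + q_B²). Setting ∂π_B/∂q_B = 0: 38 - 4q_B - (q_H) = 0.
Helios's first-order condition: 51 - 3q_H - (q_B) = 0.
So q_B = (38 - q_H)/4 and q_H = (51 - q_B)/3.
Substituting one into the other gives q_B = 63/11 and q_H = 166/11.

15.09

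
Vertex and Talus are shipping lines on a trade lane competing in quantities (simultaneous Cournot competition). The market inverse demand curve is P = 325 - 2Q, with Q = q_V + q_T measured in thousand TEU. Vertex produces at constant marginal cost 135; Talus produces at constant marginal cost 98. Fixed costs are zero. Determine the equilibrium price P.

186

Vertex's profit: π_V = (325 - 2Q)q_V - (135q_V). Setting ∂π_V/∂q_V = 0: 190 - 4q_V - 2(q_T) = 0.
Talus's first-order condition: 227 - 4q_T - 2(q_V) = 0.
So q_V = (190 - 2q_T)/4 and q_T = (227 - 2q_V)/4.
Substituting one into the other gives q_V = 51/2 and q_T = 44.
Total output Q = 139/2, so price P = 325 - 2·(139/2) = 186.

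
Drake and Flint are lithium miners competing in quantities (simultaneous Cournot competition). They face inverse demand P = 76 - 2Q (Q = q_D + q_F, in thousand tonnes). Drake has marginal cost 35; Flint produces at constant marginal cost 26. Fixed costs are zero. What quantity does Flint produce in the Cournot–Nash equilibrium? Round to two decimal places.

9.83

Drake's profit: π_D = (76 - 2Q)q_D - (35q_D). Setting ∂π_D/∂q_D = 0: 41 - 4q_D - 2(q_F) = 0.
Flint's first-order condition: 50 - 4q_F - 2(q_D) = 0.
So q_D = (41 - 2q_F)/4 and q_F = (50 - 2q_D)/4.
Solving the pair: q_D = 16/3, q_F = 59/6.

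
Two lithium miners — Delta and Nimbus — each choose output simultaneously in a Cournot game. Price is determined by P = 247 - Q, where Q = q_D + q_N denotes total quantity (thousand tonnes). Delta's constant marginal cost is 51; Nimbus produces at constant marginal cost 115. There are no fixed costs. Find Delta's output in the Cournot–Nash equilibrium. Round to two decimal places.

86.67

Delta's profit: π_D = (247 - Q)q_D - (51q_D). Setting ∂π_D/∂q_D = 0: 196 - 2q_D - (q_N) = 0.
Nimbus's first-order condition: 132 - 2q_N - (q_D) = 0.
Best responses: q_D = (196 - q_N)/2, q_N = (132 - q_D)/2.
Solving the pair: q_D = 260/3, q_N = 68/3.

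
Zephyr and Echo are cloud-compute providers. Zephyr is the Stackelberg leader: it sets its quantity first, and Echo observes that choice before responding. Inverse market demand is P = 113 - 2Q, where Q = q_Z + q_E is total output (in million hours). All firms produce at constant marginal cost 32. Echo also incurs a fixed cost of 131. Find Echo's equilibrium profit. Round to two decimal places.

The follower Echo best-responds to any q_Z: π_E = (113 - 2Q)q_E - 32q_E.
Follower FOC: 81 - 2q_Z - 4q_E = 0, so q_E(q_Z) = (81 - 2q_Z)/4.
The leader anticipates this reaction. Substituting into P = 113 - 2Q gives P = 145/2 - q_Z, so π_Z = (145/2 - q_Z)q_Z - 32q_Z.
Maximising: ∂π_Z/∂q_Z = 81/2 - 2q_Z = 0, giving q_Z = 81/4.
Then q_E = (81 - 2·(81/4))/4 = 81/8.
Price P = 113 - 2·(243/8) = 209/4.
Echo's profit: (209/4 - 32)·(81/8) - 131 = 74.0313.

74.03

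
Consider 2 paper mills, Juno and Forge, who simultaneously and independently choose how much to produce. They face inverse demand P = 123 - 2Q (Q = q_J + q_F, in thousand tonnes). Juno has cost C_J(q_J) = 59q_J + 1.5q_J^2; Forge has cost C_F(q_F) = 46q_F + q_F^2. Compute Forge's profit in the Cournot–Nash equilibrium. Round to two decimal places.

350.94

Juno's profit: π_J = (123 - 2Q)q_J - (59q_J + (3/2)q_J²). Setting ∂π_J/∂q_J = 0: 64 - 7q_J - 2(q_F) = 0.
Forge's profit: π_F = (123 - 2Q)q_F - (46q_F + q_F²). Setting ∂π_F/∂q_F = 0: 77 - 6q_F - 2(q_J) = 0.
Best responses: q_J = (64 - 2q_F)/7, q_F = (77 - 2q_J)/6.
Substituting one into the other gives q_J = 115/19 and q_F = 411/38.
Price P = 123 - 2·(641/38) = 1696/19.
Forge's profit: (1696/19)·(411/38) - 46·(411/38) - (411/38)² = 350.9439.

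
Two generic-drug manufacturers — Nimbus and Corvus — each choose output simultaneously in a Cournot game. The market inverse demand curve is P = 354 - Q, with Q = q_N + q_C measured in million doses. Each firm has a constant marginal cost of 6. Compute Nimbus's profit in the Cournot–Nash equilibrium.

13456

Each firm earns π_i = (354 - Q)q_i - 6q_i.
First-order condition (treating rivals' output as given): 348 - 2q_i - q_j = 0.
With identical firms every q_j equals q_i, so q_j = q_i and 348 = 3q_i, giving q_i = 116.
Price P = 354 - 232 = 122.
Nimbus's profit: (122 - 6)·116 = 13456.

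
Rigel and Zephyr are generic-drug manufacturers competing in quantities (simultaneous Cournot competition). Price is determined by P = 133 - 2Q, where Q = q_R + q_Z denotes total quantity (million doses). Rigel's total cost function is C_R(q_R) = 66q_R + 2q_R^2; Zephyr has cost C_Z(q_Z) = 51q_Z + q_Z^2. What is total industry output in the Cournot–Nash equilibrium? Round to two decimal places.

17.27

Rigel's profit: π_R = (133 - 2Q)q_R - (66q_R + 2q_R²). Setting ∂π_R/∂q_R = 0: 67 - 8q_R - 2(q_Z) = 0.
Zephyr's first-order condition: 82 - 6q_Z - 2(q_R) = 0.
So q_R = (67 - 2q_Z)/8 and q_Z = (82 - 2q_R)/6.
Solving the pair: q_R = 119/22, q_Z = 261/22.
Total output Q = 119/22 + 261/22 = 190/11.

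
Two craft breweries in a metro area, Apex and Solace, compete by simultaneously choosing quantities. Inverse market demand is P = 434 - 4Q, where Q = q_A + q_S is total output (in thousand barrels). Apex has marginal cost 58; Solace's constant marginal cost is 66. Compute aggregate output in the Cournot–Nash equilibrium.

Apex's profit: π_A = (434 - 4Q)q_A - (58q_A). Setting ∂π_A/∂q_A = 0: 376 - 8q_A - 4(q_S) = 0.
Solace's profit: π_S = (434 - 4Q)q_S - (66q_S). Setting ∂π_S/∂q_S = 0: 368 - 8q_S - 4(q_A) = 0.
So q_A = (376 - 4q_S)/8 and q_S = (368 - 4q_A)/8.
Solving the pair: q_A = 32, q_S = 30.
Total output Q = 32 + 30 = 62.

62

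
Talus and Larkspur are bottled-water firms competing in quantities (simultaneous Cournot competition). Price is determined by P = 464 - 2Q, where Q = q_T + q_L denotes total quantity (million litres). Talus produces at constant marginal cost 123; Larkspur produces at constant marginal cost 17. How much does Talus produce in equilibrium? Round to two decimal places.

39.17

Talus's profit: π_T = (464 - 2Q)q_T - (123q_T). Setting ∂π_T/∂q_T = 0: 341 - 4q_T - 2(q_L) = 0.
Larkspur's first-order condition: 447 - 4q_L - 2(q_T) = 0.
So q_T = (341 - 2q_L)/4 and q_L = (447 - 2q_T)/4.
Substituting one into the other gives q_T = 235/6 and q_L = 553/6.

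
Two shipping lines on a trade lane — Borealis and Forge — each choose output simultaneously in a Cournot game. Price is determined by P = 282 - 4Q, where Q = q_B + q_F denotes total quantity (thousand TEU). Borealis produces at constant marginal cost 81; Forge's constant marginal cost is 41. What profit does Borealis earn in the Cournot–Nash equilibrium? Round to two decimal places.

Borealis's profit: π_B = (282 - 4Q)q_B - (81q_B). Setting ∂π_B/∂q_B = 0: 201 - 8q_B - 4(q_F) = 0.
Forge's profit: π_F = (282 - 4Q)q_F - (41q_F). Setting ∂π_F/∂q_F = 0: 241 - 8q_F - 4(q_B) = 0.
Rearranging gives the reaction functions q_B = (201 - 4q_F)/8 and q_F = (241 - 4q_B)/8.
Substituting one into the other gives q_B = 161/12 and q_F = 281/12.
Price P = 282 - 4·(221/6) = 404/3.
Borealis's profit: (404/3 - 81)·(161/12) = 720.0278.

720.03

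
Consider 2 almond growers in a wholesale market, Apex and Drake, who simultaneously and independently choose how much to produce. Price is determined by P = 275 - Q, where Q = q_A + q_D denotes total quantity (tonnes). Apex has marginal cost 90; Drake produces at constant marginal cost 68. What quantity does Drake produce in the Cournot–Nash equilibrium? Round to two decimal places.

76.33

Apex's profit: π_A = (275 - Q)q_A - (90q_A). Setting ∂π_A/∂q_A = 0: 185 - 2q_A - (q_D) = 0.
Drake's profit: π_D = (275 - Q)q_D - (68q_D). Setting ∂π_D/∂q_D = 0: 207 - 2q_D - (q_A) = 0.
Rearranging gives the reaction functions q_A = (185 - q_D)/2 and q_D = (207 - q_A)/2.
Substituting one into the other gives q_A = 163/3 and q_D = 229/3.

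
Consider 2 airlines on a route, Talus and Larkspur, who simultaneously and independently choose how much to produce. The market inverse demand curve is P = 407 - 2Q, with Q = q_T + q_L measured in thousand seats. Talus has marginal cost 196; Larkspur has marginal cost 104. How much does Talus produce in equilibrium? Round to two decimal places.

Talus's profit: π_T = (407 - 2Q)q_T - (196q_T). Setting ∂π_T/∂q_T = 0: 211 - 4q_T - 2(q_L) = 0.
Larkspur's profit: π_L = (407 - 2Q)q_L - (104q_L). Setting ∂π_L/∂q_L = 0: 303 - 4q_L - 2(q_T) = 0.
Best responses: q_T = (211 - 2q_L)/4, q_L = (303 - 2q_T)/4.
Substituting one into the other gives q_T = 119/6 and q_L = 395/6.

19.83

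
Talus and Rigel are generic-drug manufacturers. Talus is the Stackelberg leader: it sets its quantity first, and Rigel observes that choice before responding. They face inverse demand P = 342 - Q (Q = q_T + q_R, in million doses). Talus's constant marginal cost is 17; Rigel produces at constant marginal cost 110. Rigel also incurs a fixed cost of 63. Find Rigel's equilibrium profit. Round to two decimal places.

The follower Rigel best-responds to any q_T: π_R = (342 - Q)q_R - 110q_R.
Setting the follower's marginal profit to zero, 232 - q_T - 2q_R = 0, i.e. q_R = (232 - q_T)/2.
The leader anticipates this reaction. Substituting into P = 342 - Q gives P = 226 - (1/2)q_T, so π_T = (226 - (1/2)q_T)q_T - 17q_T.
Leader FOC: 209 - q_T = 0, so q_T = 209.
Then q_R = (232 - 209)/2 = 23/2.
Price P = 342 - 441/2 = 243/2.
Rigel's profit: (243/2 - 110)·(23/2) - 63 = 277/4.

69.25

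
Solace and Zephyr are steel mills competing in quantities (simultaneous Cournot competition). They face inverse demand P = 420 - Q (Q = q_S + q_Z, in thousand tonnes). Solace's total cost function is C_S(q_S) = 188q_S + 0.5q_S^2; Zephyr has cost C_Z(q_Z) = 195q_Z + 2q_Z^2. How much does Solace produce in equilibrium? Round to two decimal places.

68.65

Solace's profit: π_S = (420 - Q)q_S - (188q_S + (1/2)q_S²). Setting ∂π_S/∂q_S = 0: 232 - 3q_S - (q_Z) = 0.
Zephyr's first-order condition: 225 - 6q_Z - (q_S) = 0.
Best responses: q_S = (232 - q_Z)/3, q_Z = (225 - q_S)/6.
Solving the pair: q_S = 1167/17, q_Z = 443/17.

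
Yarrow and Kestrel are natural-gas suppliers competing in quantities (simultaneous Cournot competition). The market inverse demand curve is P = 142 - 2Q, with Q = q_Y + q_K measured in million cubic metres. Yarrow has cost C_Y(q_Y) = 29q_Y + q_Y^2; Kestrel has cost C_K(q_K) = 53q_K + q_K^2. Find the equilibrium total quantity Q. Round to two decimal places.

Yarrow's profit: π_Y = (142 - 2Q)q_Y - (29q_Y + q_Y²). Setting ∂π_Y/∂q_Y = 0: 113 - 6q_Y - 2(q_K) = 0.
Kestrel's profit: π_K = (142 - 2Q)q_K - (53q_K + q_K²). Setting ∂π_K/∂q_K = 0: 89 - 6q_K - 2(q_Y) = 0.
Rearranging gives the reaction functions q_Y = (113 - 2q_K)/6 and q_K = (89 - 2q_Y)/6.
Solving the pair: q_Y = 125/8, q_K = 77/8.
Total output Q = 125/8 + 77/8 = 101/4.

25.25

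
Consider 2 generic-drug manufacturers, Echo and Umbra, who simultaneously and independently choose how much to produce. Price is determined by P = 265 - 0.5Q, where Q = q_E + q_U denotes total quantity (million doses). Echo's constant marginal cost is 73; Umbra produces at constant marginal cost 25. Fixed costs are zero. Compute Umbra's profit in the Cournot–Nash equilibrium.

18432

Echo's profit: π_E = (265 - 0.5Q)q_E - (73q_E). Setting ∂π_E/∂q_E = 0: 192 - q_E - (1/2)(q_U) = 0.
Umbra's first-order condition: 240 - q_U - (1/2)(q_E) = 0.
Rearranging gives the reaction functions q_E = (192 - (1/2)q_U) and q_U = (240 - (1/2)q_E).
Solving the pair: q_E = 96, q_U = 192.
Price P = 265 - (1/2)·288 = 121.
Umbra's profit: (121 - 25)·192 = 18432.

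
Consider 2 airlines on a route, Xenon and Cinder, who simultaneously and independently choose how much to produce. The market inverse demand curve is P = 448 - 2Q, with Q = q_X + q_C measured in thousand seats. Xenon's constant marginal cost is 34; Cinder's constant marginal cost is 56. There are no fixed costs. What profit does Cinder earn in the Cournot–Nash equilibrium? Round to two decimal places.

7605.56

Xenon's profit: π_X = (448 - 2Q)q_X - (34q_X). Setting ∂π_X/∂q_X = 0: 414 - 4q_X - 2(q_C) = 0.
Cinder's first-order condition: 392 - 4q_C - 2(q_X) = 0.
So q_X = (414 - 2q_C)/4 and q_C = (392 - 2q_X)/4.
Substituting one into the other gives q_X = 218/3 and q_C = 185/3.
Price P = 448 - 2·(403/3) = 538/3.
Cinder's profit: (538/3 - 56)·(185/3) = 7605.5556.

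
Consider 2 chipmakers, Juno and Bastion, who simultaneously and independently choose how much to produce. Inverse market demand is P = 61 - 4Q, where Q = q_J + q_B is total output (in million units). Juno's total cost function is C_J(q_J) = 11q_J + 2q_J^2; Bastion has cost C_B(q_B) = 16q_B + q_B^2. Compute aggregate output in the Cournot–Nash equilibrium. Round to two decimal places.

Juno's profit: π_J = (61 - 4Q)q_J - (11q_J + 2q_J²). Setting ∂π_J/∂q_J = 0: 50 - 12q_J - 4(q_B) = 0.
Bastion's profit: π_B = (61 - 4Q)q_B - (16q_B + q_B²). Setting ∂π_B/∂q_B = 0: 45 - 10q_B - 4(q_J) = 0.
Rearranging gives the reaction functions q_J = (50 - 4q_B)/12 and q_B = (45 - 4q_J)/10.
Substituting one into the other gives q_J = 40/13 and q_B = 85/26.
Total output Q = 40/13 + 85/26 = 165/26.

6.35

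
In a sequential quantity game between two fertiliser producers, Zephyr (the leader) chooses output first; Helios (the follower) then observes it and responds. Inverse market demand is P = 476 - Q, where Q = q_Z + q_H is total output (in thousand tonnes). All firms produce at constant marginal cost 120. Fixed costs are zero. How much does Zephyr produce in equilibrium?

The follower Helios best-responds to any q_Z: π_H = (476 - Q)q_H - 120q_H.
Setting the follower's marginal profit to zero, 356 - q_Z - 2q_H = 0, i.e. q_H = (356 - q_Z)/2.
Zephyr substitutes q_H(q_Z) into its own profit: π_Z = q_Z(476 - q_Z - (356 - q_Z)/2) - 120q_Z = (298 - (1/2)q_Z)q_Z - 120q_Z.
Leader FOC: 178 - q_Z = 0, so q_Z = 178.
Then q_H = (356 - 178)/2 = 89.

178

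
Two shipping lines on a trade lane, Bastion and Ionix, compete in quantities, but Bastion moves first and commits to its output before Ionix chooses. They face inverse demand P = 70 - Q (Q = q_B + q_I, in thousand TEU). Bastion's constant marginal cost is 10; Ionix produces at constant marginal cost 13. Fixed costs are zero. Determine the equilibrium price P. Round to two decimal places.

Solve by backward induction. Given q_B, the follower Ionix maximises π_I = (70 - q_B - q_I)q_I - 13q_I.
Setting the follower's marginal profit to zero, 57 - q_B - 2q_I = 0, i.e. q_I = (57 - q_B)/2.
The leader anticipates this reaction. Substituting into P = 70 - Q gives P = 83/2 - (1/2)q_B, so π_B = (83/2 - (1/2)q_B)q_B - 10q_B.
Leader FOC: 63/2 - q_B = 0, so q_B = 63/2.
Then q_I = (57 - 63/2)/2 = 51/4.
Total output Q = 177/4, so price P = 70 - 177/4 = 103/4.

25.75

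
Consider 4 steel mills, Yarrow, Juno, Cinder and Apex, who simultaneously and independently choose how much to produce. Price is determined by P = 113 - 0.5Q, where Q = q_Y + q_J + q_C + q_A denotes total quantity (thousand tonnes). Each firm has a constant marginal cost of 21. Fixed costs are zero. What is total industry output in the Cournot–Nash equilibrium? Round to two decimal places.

147.20

Each firm earns π_i = (113 - 0.5Q)q_i - 21q_i.
Setting ∂π_i/∂q_i = 0 with rivals' quantities fixed: 92 - q_i - (1/2)·Σ_{j≠i} q_j = 0.
With identical firms every q_j equals q_i, so Σ_{j≠i} q_j = 3q_i and 92 = (5/2)q_i, giving q_i = 184/5.
Total output Q = 184/5 + 184/5 + 184/5 + 184/5 = 736/5.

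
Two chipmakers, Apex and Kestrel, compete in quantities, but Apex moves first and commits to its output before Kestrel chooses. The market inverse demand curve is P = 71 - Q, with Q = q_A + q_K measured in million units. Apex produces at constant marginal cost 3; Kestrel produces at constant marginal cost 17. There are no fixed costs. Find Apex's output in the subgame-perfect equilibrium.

41

Solve by backward induction. Given q_A, the follower Kestrel maximises π_K = (71 - q_A - q_K)q_K - 17q_K.
Setting the follower's marginal profit to zero, 54 - q_A - 2q_K = 0, i.e. q_K = (54 - q_A)/2.
Apex substitutes q_K(q_A) into its own profit: π_A = q_A(71 - q_A - (54 - q_A)/2) - 3q_A = (44 - (1/2)q_A)q_A - 3q_A.
Maximising: ∂π_A/∂q_A = 41 - q_A = 0, giving q_A = 41.
Then q_K = (54 - 41)/2 = 13/2.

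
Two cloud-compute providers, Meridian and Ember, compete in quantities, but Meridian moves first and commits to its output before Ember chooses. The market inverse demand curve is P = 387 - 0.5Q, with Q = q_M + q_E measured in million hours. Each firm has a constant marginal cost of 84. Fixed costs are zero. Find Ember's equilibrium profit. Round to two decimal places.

11476.13

Solve by backward induction. Given q_M, the follower Ember maximises π_E = (387 - (1/2)q_M - (1/2)q_E)q_E - 84q_E.
Follower FOC: 303 - (1/2)q_M - q_E = 0, so q_E(q_M) = (303 - (1/2)q_M).
Meridian substitutes q_E(q_M) into its own profit: π_M = q_M(387 - (1/2)q_M - (303 - (1/2)q_M)/2) - 84q_M = (471/2 - (1/4)q_M)q_M - 84q_M.
The leader's first-order condition 303/2 - (1/2)q_M = 0 yields q_M = 303.
Then q_E = (303 - (1/2)·303) = 303/2.
Price P = 387 - (1/2)·(909/2) = 639/4.
Ember's profit: (639/4 - 84)·(303/2) = 11476.1250.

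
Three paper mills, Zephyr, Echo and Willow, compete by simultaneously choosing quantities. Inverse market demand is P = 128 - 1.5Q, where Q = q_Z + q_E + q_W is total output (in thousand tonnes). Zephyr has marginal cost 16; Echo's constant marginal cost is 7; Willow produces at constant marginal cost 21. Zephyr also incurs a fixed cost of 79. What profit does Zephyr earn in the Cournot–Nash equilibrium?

407

Zephyr's profit: π_Z = (128 - 1.5Q)q_Z - (16q_Z). Setting ∂π_Z/∂q_Z = 0: 112 - 3q_Z - (3/2)(q_E + q_W) = 0.
Echo's first-order condition: 121 - 3q_E - (3/2)(q_Z + q_W) = 0.
Willow's profit: π_W = (128 - 1.5Q)q_W - (21q_W). Setting ∂π_W/∂q_W = 0: 107 - 3q_W - (3/2)(q_Z + q_E) = 0.
Adding the 3 first-order conditions: 340 − 6Q = 0, so Q = 170/3.
Back-substituting: q_Z = (112 − 85)/(3/2) = 18, q_E = (121 − 85)/(3/2) = 24, q_W = (107 − 85)/(3/2) = 44/3.
Price P = 128 - (3/2)·(170/3) = 43.
Zephyr's profit: (43 - 16)·18 - 79 = 407.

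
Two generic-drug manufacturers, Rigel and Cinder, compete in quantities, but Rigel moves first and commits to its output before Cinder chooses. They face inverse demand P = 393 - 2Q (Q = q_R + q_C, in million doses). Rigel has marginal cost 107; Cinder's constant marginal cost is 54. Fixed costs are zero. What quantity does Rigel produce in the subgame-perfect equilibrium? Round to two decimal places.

58.25

The follower Cinder best-responds to any q_R: π_C = (393 - 2Q)q_C - 54q_C.
∂π_C/∂q_C = 339 - 2q_R - 4q_C = 0 gives the reaction function q_C = (339 - 2q_R)/4.
Rigel substitutes q_C(q_R) into its own profit: π_R = q_R(393 - 2q_R - (339 - 2q_R)/2) - 107q_R = (447/2 - q_R)q_R - 107q_R.
Maximising: ∂π_R/∂q_R = 233/2 - 2q_R = 0, giving q_R = 233/4.
Then q_C = (339 - 2·(233/4))/4 = 445/8.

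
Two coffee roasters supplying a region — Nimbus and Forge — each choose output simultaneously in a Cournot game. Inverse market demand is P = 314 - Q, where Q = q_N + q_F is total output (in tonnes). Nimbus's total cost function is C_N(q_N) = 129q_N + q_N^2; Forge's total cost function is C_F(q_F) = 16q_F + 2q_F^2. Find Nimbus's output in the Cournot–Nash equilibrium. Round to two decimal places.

35.30

Nimbus's profit: π_N = (314 - Q)q_N - (129q_N + q_N²). Setting ∂π_N/∂q_N = 0: 185 - 4q_N - (q_F) = 0.
Forge's first-order condition: 298 - 6q_F - (q_N) = 0.
Rearranging gives the reaction functions q_N = (185 - q_F)/4 and q_F = (298 - q_N)/6.
Substituting one into the other gives q_N = 812/23 and q_F = 1007/23.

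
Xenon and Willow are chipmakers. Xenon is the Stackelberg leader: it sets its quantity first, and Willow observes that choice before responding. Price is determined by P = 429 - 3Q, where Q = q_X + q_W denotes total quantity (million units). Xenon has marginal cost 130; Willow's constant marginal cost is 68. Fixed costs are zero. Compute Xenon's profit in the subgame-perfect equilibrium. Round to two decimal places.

The follower Willow best-responds to any q_X: π_W = (429 - 3Q)q_W - 68q_W.
Follower FOC: 361 - 3q_X - 6q_W = 0, so q_W(q_X) = (361 - 3q_X)/6.
Xenon substitutes q_W(q_X) into its own profit: π_X = q_X(429 - 3q_X - (361 - 3q_X)/2) - 130q_X = (497/2 - (3/2)q_X)q_X - 130q_X.
Maximising: ∂π_X/∂q_X = 237/2 - 3q_X = 0, giving q_X = 79/2.
Then q_W = (361 - 3·(79/2))/6 = 485/12.
Price P = 429 - 3·(959/12) = 757/4.
Xenon's profit: (757/4 - 130)·(79/2) = 2340.3750.

2340.38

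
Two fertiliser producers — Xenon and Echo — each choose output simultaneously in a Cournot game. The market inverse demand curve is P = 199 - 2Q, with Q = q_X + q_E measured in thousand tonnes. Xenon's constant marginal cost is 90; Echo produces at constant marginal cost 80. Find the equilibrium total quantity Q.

38

Xenon's profit: π_X = (199 - 2Q)q_X - (90q_X). Setting ∂π_X/∂q_X = 0: 109 - 4q_X - 2(q_E) = 0.
Echo's first-order condition: 119 - 4q_E - 2(q_X) = 0.
Best responses: q_X = (109 - 2q_E)/4, q_E = (119 - 2q_X)/4.
Substituting one into the other gives q_X = 33/2 and q_E = 43/2.
Total output Q = 33/2 + 43/2 = 38.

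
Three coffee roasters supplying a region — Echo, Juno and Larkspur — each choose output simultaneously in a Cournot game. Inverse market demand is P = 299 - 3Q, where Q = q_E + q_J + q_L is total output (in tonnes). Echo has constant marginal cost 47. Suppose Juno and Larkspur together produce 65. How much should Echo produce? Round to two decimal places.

9.50

With rivals' combined output fixed at 65, Echo's profit is π_E = (299 - 3·65 - 3q_E)q_E - (47q_E) = (104 - 3q_E)q_E - (47q_E).
∂π_E/∂q_E = 57 - 6q_E = 0, so q_E = 19/2.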